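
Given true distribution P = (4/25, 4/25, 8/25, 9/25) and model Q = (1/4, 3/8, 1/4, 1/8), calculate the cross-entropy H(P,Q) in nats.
1.5710 nats

Cross-entropy: H(P,Q) = -Σ p(x) log q(x)

Alternatively: H(P,Q) = H(P) + D_KL(P||Q)
H(P) = 1.3188 nats
D_KL(P||Q) = 0.2521 nats

H(P,Q) = 1.3188 + 0.2521 = 1.5710 nats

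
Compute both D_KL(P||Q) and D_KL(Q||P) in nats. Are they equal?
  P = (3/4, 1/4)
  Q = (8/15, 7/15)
D_KL(P||Q) = 0.0997, D_KL(Q||P) = 0.1094

KL divergence is not symmetric: D_KL(P||Q) ≠ D_KL(Q||P) in general.

D_KL(P||Q) = 0.0997 nats
D_KL(Q||P) = 0.1094 nats

No, they are not equal!

This asymmetry is why KL divergence is not a true distance metric.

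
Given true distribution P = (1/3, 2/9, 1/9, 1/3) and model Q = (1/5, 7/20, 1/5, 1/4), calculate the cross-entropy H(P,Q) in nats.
1.4107 nats

Cross-entropy: H(P,Q) = -Σ p(x) log q(x)

Alternatively: H(P,Q) = H(P) + D_KL(P||Q)
H(P) = 1.3108 nats
D_KL(P||Q) = 0.0999 nats

H(P,Q) = 1.3108 + 0.0999 = 1.4107 nats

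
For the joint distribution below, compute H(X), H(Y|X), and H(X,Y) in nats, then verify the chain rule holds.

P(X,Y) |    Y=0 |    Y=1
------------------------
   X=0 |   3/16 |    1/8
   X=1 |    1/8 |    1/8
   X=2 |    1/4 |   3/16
H(X,Y) = 1.7541, H(X) = 1.0717, H(Y|X) = 0.6824 (all in nats)

Chain rule: H(X,Y) = H(X) + H(Y|X)

Left side — joint entropy directly:
H(X,Y) = -Σ p(x,y) log p(x,y) = 1.7541 nats

Right side — compute H(Y|X) from the conditional distributions:
P(X) = (5/16, 1/4, 7/16), so H(X) = 1.0717 nats
H(Y|X) = Σ_x P(X=x) · H(Y|X=x):
  P(Y|X=0) = (3/5, 2/5), H(Y|X=0) = 0.6730, weight P(X=0) = 5/16
  P(Y|X=1) = (1/2, 1/2), H(Y|X=1) = 0.6931, weight P(X=1) = 1/4
  P(Y|X=2) = (4/7, 3/7), H(Y|X=2) = 0.6829, weight P(X=2) = 7/16
H(Y|X) = 0.6824 nats

H(X) + H(Y|X) = 1.0717 + 0.6824 = 1.7541 nats

Both sides equal 1.7541 nats. ✓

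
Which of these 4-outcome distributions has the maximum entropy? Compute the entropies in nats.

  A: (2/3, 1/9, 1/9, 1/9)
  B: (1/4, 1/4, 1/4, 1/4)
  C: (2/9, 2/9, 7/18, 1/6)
B

For a discrete distribution over n outcomes, entropy is maximized by the uniform distribution.

Computing entropies:
H(A) = 1.0027 nats
H(B) = 1.3863 nats
H(C) = 1.3344 nats

The uniform distribution (where all probabilities equal 1/4) achieves the maximum entropy of log_e(4) = 1.3863 nats.

Distribution B has the highest entropy.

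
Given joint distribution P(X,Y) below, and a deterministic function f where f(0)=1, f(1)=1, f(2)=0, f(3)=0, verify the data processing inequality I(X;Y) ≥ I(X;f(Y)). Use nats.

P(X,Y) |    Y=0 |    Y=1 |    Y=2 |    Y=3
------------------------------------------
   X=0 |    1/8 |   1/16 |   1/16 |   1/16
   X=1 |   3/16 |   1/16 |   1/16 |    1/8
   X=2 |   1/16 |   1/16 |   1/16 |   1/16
I(X;Y) = 0.0205, I(X;f(Y)) = 0.0029, inequality holds: 0.0205 ≥ 0.0029

Data Processing Inequality: For any Markov chain X → Y → Z, we have I(X;Y) ≥ I(X;Z).

Here Z = f(Y) is a deterministic function of Y, forming X → Y → Z.

Original I(X;Y) = 0.0205 nats

After applying f:
P(X,Z) where Z=f(Y):
- P(X,Z=0) = P(X,Y=2) + P(X,Y=3)
- P(X,Z=1) = P(X,Y=0) + P(X,Y=1)

I(X;Z) = I(X;f(Y)) = 0.0029 nats

Verification: 0.0205 ≥ 0.0029 ✓

Information cannot be created by processing; the function f can only lose information about X.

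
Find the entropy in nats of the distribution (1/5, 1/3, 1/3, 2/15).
1.3229 nats

Shannon entropy is H(X) = -Σ p(x) log p(x).

For P = (1/5, 1/3, 1/3, 2/15):
H = -1/5 × log_e(1/5) -1/3 × log_e(1/3) -1/3 × log_e(1/3) -2/15 × log_e(2/15)
H = 1.3229 nats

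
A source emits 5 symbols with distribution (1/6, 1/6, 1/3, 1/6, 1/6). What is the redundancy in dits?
0.0212 dits

Redundancy measures how far a source is from maximum entropy:
R = H_max - H(X)

Maximum entropy for 5 symbols: H_max = log_10(5) = 0.6990 dits
Actual entropy: H(X) = 0.6778 dits
Redundancy: R = 0.6990 - 0.6778 = 0.0212 dits

This redundancy represents potential for compression: the source could be compressed by 0.0212 dits per symbol.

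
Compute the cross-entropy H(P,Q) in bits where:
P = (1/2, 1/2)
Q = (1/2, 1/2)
1.0000 bits

Cross-entropy: H(P,Q) = -Σ p(x) log q(x)

Alternatively: H(P,Q) = H(P) + D_KL(P||Q)
H(P) = 1.0000 bits
D_KL(P||Q) = 0.0000 bits

H(P,Q) = 1.0000 + 0.0000 = 1.0000 bits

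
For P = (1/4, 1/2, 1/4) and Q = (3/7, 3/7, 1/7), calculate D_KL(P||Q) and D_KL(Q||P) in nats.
D_KL(P||Q) = 0.0822, D_KL(Q||P) = 0.0850

KL divergence is not symmetric: D_KL(P||Q) ≠ D_KL(Q||P) in general.

D_KL(P||Q) = 0.0822 nats
D_KL(Q||P) = 0.0850 nats

No, they are not equal!

This asymmetry is why KL divergence is not a true distance metric.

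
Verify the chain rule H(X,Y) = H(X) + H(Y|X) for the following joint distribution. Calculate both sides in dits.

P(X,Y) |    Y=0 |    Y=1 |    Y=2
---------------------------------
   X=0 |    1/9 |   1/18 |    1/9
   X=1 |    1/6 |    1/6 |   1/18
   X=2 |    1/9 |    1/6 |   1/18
H(X,Y) = 0.9164, H(X) = 0.4731, H(Y|X) = 0.4433 (all in dits)

Chain rule: H(X,Y) = H(X) + H(Y|X)

Left side — joint entropy directly:
H(X,Y) = -Σ p(x,y) log p(x,y) = 0.9164 dits

Right side — compute H(Y|X) from the conditional distributions:
P(X) = (5/18, 7/18, 1/3), so H(X) = 0.4731 dits
H(Y|X) = Σ_x P(X=x) · H(Y|X=x):
  P(Y|X=0) = (2/5, 1/5, 2/5), H(Y|X=0) = 0.4581, weight P(X=0) = 5/18
  P(Y|X=1) = (3/7, 3/7, 1/7), H(Y|X=1) = 0.4361, weight P(X=1) = 7/18
  P(Y|X=2) = (1/3, 1/2, 1/6), H(Y|X=2) = 0.4392, weight P(X=2) = 1/3
H(Y|X) = 0.4433 dits

H(X) + H(Y|X) = 0.4731 + 0.4433 = 0.9164 dits

Both sides equal 0.9164 dits. ✓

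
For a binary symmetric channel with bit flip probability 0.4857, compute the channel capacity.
0.0006 bits

For a binary symmetric channel (BSC) with error probability p:
Capacity C = 1 - H(p) bits per symbol

where H(p) = -p log₂(p) - (1-p) log₂(1-p) is the binary entropy function.

H(0.4857) = 0.9994 bits
C = 1 - 0.9994 = 0.0006 bits per symbol

This means we can reliably transmit up to 0.0006 bits of information per channel use.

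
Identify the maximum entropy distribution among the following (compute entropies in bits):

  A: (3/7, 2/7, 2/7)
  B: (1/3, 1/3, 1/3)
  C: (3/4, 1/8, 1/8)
B

For a discrete distribution over n outcomes, entropy is maximized by the uniform distribution.

Computing entropies:
H(A) = 1.5567 bits
H(B) = 1.5850 bits
H(C) = 1.0613 bits

The uniform distribution (where all probabilities equal 1/3) achieves the maximum entropy of log_2(3) = 1.5850 bits.

Distribution B has the highest entropy.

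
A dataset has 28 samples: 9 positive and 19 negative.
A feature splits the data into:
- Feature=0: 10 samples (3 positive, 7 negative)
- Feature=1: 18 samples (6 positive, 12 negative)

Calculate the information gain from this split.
0.0008 bits

Information Gain = H(Y) - H(Y|Feature)

Before split:
P(positive) = 9/28 = 0.3214
H(Y) = 0.9059 bits

After split:
Feature=0: H = 0.8813 bits (weight = 10/28)
Feature=1: H = 0.9183 bits (weight = 18/28)
H(Y|Feature) = (10/28)×0.8813 + (18/28)×0.9183 = 0.9051 bits

Information Gain = 0.9059 - 0.9051 = 0.0008 bits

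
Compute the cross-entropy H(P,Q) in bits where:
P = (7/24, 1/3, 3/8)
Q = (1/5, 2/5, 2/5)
1.6136 bits

Cross-entropy: H(P,Q) = -Σ p(x) log q(x)

Alternatively: H(P,Q) = H(P) + D_KL(P||Q)
H(P) = 1.5774 bits
D_KL(P||Q) = 0.0362 bits

H(P,Q) = 1.5774 + 0.0362 = 1.6136 bits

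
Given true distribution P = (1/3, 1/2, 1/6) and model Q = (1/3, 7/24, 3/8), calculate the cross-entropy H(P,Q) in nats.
1.1457 nats

Cross-entropy: H(P,Q) = -Σ p(x) log q(x)

Alternatively: H(P,Q) = H(P) + D_KL(P||Q)
H(P) = 1.0114 nats
D_KL(P||Q) = 0.1343 nats

H(P,Q) = 1.0114 + 0.1343 = 1.1457 nats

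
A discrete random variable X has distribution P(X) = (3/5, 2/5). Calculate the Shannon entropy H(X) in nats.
0.6730 nats

Shannon entropy is H(X) = -Σ p(x) log p(x).

For P = (3/5, 2/5):
H = -3/5 × log_e(3/5) -2/5 × log_e(2/5)
H = 0.6730 nats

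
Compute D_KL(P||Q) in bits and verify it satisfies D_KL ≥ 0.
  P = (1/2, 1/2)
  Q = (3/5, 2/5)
0.0294 bits

KL divergence satisfies the Gibbs inequality: D_KL(P||Q) ≥ 0 for all distributions P, Q.

D_KL(P||Q) = Σ p(x) log(p(x)/q(x))
Term by term:
  x=0: 1/2 × log_2[(1/2)/(3/5)] = -0.1315
  x=1: 1/2 × log_2[(1/2)/(2/5)] = 0.1610
D_KL(P||Q) = 0.0294 bits

D_KL(P||Q) = 0.0294 ≥ 0 ✓

This non-negativity is a fundamental property: relative entropy cannot be negative because it measures how different Q is from P.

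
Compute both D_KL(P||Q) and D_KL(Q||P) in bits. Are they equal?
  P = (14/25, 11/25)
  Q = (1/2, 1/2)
D_KL(P||Q) = 0.0104, D_KL(Q||P) = 0.0105

KL divergence is not symmetric: D_KL(P||Q) ≠ D_KL(Q||P) in general.

D_KL(P||Q) = 0.0104 bits
D_KL(Q||P) = 0.0105 bits

No, they are not equal!

This asymmetry is why KL divergence is not a true distance metric.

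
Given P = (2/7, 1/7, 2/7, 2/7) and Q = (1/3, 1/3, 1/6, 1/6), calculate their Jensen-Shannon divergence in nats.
0.0364 nats

Jensen-Shannon divergence is:
JSD(P||Q) = 0.5 × D_KL(P||M) + 0.5 × D_KL(Q||M)
where M = 0.5 × (P + Q) is the mixture distribution.

M = 0.5 × (2/7, 1/7, 2/7, 2/7) + 0.5 × (1/3, 1/3, 1/6, 1/6) = (0.309524, 5/21, 0.22619, 0.22619)

D_KL(P||M) = 0.0376 nats
D_KL(Q||M) = 0.0351 nats

JSD(P||Q) = 0.5 × 0.0376 + 0.5 × 0.0351 = 0.0364 nats

Unlike KL divergence, JSD is symmetric and bounded: 0 ≤ JSD ≤ log(2).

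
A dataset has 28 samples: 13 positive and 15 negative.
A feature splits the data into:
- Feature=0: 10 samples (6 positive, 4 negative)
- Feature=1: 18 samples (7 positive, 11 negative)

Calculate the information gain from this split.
0.0298 bits

Information Gain = H(Y) - H(Y|Feature)

Before split:
P(positive) = 13/28 = 0.4643
H(Y) = 0.9963 bits

After split:
Feature=0: H = 0.9710 bits (weight = 10/28)
Feature=1: H = 0.9641 bits (weight = 18/28)
H(Y|Feature) = (10/28)×0.9710 + (18/28)×0.9641 = 0.9665 bits

Information Gain = 0.9963 - 0.9665 = 0.0298 bits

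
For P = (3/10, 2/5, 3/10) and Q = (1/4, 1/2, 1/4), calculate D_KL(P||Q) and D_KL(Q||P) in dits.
D_KL(P||Q) = 0.0087, D_KL(Q||P) = 0.0089

KL divergence is not symmetric: D_KL(P||Q) ≠ D_KL(Q||P) in general.

D_KL(P||Q) = 0.0087 dits
D_KL(Q||P) = 0.0089 dits

No, they are not equal!

This asymmetry is why KL divergence is not a true distance metric.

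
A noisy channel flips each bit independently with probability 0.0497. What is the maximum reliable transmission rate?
0.7149 bits

For a binary symmetric channel (BSC) with error probability p:
Capacity C = 1 - H(p) bits per symbol

where H(p) = -p log₂(p) - (1-p) log₂(1-p) is the binary entropy function.

H(0.0497) = 0.2851 bits
C = 1 - 0.2851 = 0.7149 bits per symbol

This means we can reliably transmit up to 0.7149 bits of information per channel use.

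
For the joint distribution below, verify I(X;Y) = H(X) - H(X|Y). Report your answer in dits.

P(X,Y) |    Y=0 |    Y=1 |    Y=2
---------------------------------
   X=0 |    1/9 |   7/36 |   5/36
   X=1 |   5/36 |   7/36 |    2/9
I(X;Y) = 0.0022 dits

Mutual information has multiple equivalent forms:
- I(X;Y) = H(X) - H(X|Y)
- I(X;Y) = H(Y) - H(Y|X)
- I(X;Y) = H(X) + H(Y) - H(X,Y)

Computing all quantities:
H(X) = 0.2983, H(Y) = 0.4698, H(X,Y) = 0.7659
H(X|Y) = 0.2961, H(Y|X) = 0.4676

Verification:
H(X) - H(X|Y) = 0.2983 - 0.2961 = 0.0022
H(Y) - H(Y|X) = 0.4698 - 0.4676 = 0.0022
H(X) + H(Y) - H(X,Y) = 0.2983 + 0.4698 - 0.7659 = 0.0022

All forms give I(X;Y) = 0.0022 dits. ✓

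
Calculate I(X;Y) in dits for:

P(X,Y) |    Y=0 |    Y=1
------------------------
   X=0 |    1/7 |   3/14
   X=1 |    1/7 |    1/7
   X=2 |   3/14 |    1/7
0.0062 dits

Mutual information: I(X;Y) = H(X) + H(Y) - H(X,Y)

Marginals:
P(X) = (5/14, 2/7, 5/14), H(X) = 0.4748 dits
P(Y) = (1/2, 1/2), H(Y) = 0.3010 dits

Joint entropy: H(X,Y) = 0.7696 dits

I(X;Y) = 0.4748 + 0.3010 - 0.7696 = 0.0062 dits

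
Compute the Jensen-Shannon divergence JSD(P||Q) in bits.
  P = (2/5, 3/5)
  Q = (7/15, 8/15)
0.0033 bits

Jensen-Shannon divergence is:
JSD(P||Q) = 0.5 × D_KL(P||M) + 0.5 × D_KL(Q||M)
where M = 0.5 × (P + Q) is the mixture distribution.

M = 0.5 × (2/5, 3/5) + 0.5 × (7/15, 8/15) = (13/30, 17/30)

D_KL(P||M) = 0.0033 bits
D_KL(Q||M) = 0.0032 bits

JSD(P||Q) = 0.5 × 0.0033 + 0.5 × 0.0032 = 0.0033 bits

Unlike KL divergence, JSD is symmetric and bounded: 0 ≤ JSD ≤ log(2).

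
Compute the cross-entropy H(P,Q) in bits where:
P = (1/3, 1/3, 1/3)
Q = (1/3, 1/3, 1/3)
1.5850 bits

Cross-entropy: H(P,Q) = -Σ p(x) log q(x)

Alternatively: H(P,Q) = H(P) + D_KL(P||Q)
H(P) = 1.5850 bits
D_KL(P||Q) = 0.0000 bits

H(P,Q) = 1.5850 + 0.0000 = 1.5850 bits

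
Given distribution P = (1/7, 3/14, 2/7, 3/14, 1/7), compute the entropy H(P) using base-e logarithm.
1.5741 nats

Shannon entropy is H(X) = -Σ p(x) log p(x).

For P = (1/7, 3/14, 2/7, 3/14, 1/7):
H = -1/7 × log_e(1/7) -3/14 × log_e(3/14) -2/7 × log_e(2/7) -3/14 × log_e(3/14) -1/7 × log_e(1/7)
H = 1.5741 nats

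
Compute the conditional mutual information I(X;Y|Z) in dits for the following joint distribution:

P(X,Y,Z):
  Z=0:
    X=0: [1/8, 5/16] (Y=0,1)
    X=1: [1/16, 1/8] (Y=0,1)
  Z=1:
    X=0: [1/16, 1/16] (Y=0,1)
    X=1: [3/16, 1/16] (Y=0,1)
0.0053 dits

Conditional mutual information: I(X;Y|Z) = H(X|Z) + H(Y|Z) - H(X,Y|Z)

H(Z) = 0.2873
H(X,Z) = 0.5568 → H(X|Z) = 0.2695
H(Y,Z) = 0.5568 → H(Y|Z) = 0.2695
H(X,Y,Z) = 0.8210 → H(X,Y|Z) = 0.5337

I(X;Y|Z) = 0.2695 + 0.2695 - 0.5337 = 0.0053 dits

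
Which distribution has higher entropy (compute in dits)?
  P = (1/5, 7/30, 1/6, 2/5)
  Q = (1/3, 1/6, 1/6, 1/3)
Q

Computing entropies in dits:
H(P) = 0.5761
H(Q) = 0.5775

Distribution Q has higher entropy.

Intuition: The distribution closer to uniform (more spread out) has higher entropy.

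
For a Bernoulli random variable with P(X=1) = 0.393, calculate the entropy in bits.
0.9667 bits

The binary entropy function is:
H(p) = -p log(p) - (1-p) log(1-p)

H(0.393) = -0.393 × log_2(0.393) - 0.607 × log_2(0.607)
H(0.393) = 0.9667 bits

Note: Binary entropy is maximized at p=0.5 (H=1 bit) and minimized at p=0 or p=1 (H=0).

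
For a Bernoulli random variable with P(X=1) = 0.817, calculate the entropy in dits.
0.2067 dits

The binary entropy function is:
H(p) = -p log(p) - (1-p) log(1-p)

H(0.817) = -0.817 × log_10(0.817) - 0.183 × log_10(0.183)
H(0.817) = 0.2067 dits

Note: Binary entropy is maximized at p=0.5 (H=1 bit) and minimized at p=0 or p=1 (H=0).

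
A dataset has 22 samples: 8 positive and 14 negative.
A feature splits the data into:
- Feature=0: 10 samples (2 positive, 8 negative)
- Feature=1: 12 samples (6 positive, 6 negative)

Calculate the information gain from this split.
0.0721 bits

Information Gain = H(Y) - H(Y|Feature)

Before split:
P(positive) = 8/22 = 0.3636
H(Y) = 0.9457 bits

After split:
Feature=0: H = 0.7219 bits (weight = 10/22)
Feature=1: H = 1.0000 bits (weight = 12/22)
H(Y|Feature) = (10/22)×0.7219 + (12/22)×1.0000 = 0.8736 bits

Information Gain = 0.9457 - 0.8736 = 0.0721 bits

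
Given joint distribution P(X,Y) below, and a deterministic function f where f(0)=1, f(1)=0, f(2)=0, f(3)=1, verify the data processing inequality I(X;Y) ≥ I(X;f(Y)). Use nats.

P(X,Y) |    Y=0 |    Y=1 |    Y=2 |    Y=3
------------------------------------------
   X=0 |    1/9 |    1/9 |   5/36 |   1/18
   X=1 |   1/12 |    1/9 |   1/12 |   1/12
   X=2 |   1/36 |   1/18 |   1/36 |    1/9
I(X;Y) = 0.0579, I(X;f(Y)) = 0.0149, inequality holds: 0.0579 ≥ 0.0149

Data Processing Inequality: For any Markov chain X → Y → Z, we have I(X;Y) ≥ I(X;Z).

Here Z = f(Y) is a deterministic function of Y, forming X → Y → Z.

Original I(X;Y) = 0.0579 nats

After applying f:
P(X,Z) where Z=f(Y):
- P(X,Z=0) = P(X,Y=1) + P(X,Y=2)
- P(X,Z=1) = P(X,Y=0) + P(X,Y=3)

I(X;Z) = I(X;f(Y)) = 0.0149 nats

Verification: 0.0579 ≥ 0.0149 ✓

Information cannot be created by processing; the function f can only lose information about X.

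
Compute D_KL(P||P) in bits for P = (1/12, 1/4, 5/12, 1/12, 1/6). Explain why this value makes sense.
0.0000 bits

KL divergence satisfies the Gibbs inequality: D_KL(P||Q) ≥ 0 for all distributions P, Q.

D_KL(P||Q) = Σ p(x) log(p(x)/q(x))
Each term is p(x) × log_2(p(x)/p(x)) = p(x) × log_2(1) = 0, so the sum is 0.
D_KL(P||Q) = 0.0000 bits

When P = Q, the KL divergence is exactly 0, as there is no 'divergence' between identical distributions.

This non-negativity is a fundamental property: relative entropy cannot be negative because it measures how different Q is from P.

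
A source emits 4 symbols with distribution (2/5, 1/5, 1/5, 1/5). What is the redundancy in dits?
0.0235 dits

Redundancy measures how far a source is from maximum entropy:
R = H_max - H(X)

Maximum entropy for 4 symbols: H_max = log_10(4) = 0.6021 dits
Actual entropy: H(X) = 0.5786 dits
Redundancy: R = 0.6021 - 0.5786 = 0.0235 dits

This redundancy represents potential for compression: the source could be compressed by 0.0235 dits per symbol.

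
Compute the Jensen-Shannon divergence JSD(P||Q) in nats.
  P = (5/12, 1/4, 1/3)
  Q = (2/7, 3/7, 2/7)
0.0189 nats

Jensen-Shannon divergence is:
JSD(P||Q) = 0.5 × D_KL(P||M) + 0.5 × D_KL(Q||M)
where M = 0.5 × (P + Q) is the mixture distribution.

M = 0.5 × (5/12, 1/4, 1/3) + 0.5 × (2/7, 3/7, 2/7) = (0.35119, 0.339286, 0.309524)

D_KL(P||M) = 0.0196 nats
D_KL(Q||M) = 0.0183 nats

JSD(P||Q) = 0.5 × 0.0196 + 0.5 × 0.0183 = 0.0189 nats

Unlike KL divergence, JSD is symmetric and bounded: 0 ≤ JSD ≤ log(2).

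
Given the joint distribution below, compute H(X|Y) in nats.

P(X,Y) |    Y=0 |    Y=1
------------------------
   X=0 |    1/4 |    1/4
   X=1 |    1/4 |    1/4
0.6931 nats

Using the chain rule: H(X|Y) = H(X,Y) - H(Y)

First, compute H(X,Y) = 1.3863 nats

Marginal P(Y) = (1/2, 1/2)
H(Y) = 0.6931 nats

H(X|Y) = H(X,Y) - H(Y) = 1.3863 - 0.6931 = 0.6931 nats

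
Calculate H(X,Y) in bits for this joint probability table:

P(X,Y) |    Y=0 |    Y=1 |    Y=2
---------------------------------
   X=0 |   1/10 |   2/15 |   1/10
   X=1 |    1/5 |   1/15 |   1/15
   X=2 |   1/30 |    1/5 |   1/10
2.9974 bits

Joint entropy is H(X,Y) = -Σ_{x,y} p(x,y) log p(x,y).

Summing over all non-zero entries:
H(X,Y) = -[1/10·log_2(1/10) + 2/15·log_2(2/15) + 1/10·log_2(1/10) + 1/5·log_2(1/5) + 1/15·log_2(1/15) + 1/15·log_2(1/15) + 1/30·log_2(1/30) + 1/5·log_2(1/5) + 1/10·log_2(1/10)]
H(X,Y) = 2.9974 bits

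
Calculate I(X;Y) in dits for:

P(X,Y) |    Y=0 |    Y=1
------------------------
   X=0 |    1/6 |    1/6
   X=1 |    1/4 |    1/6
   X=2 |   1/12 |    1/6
0.0098 dits

Mutual information: I(X;Y) = H(X) + H(Y) - H(X,Y)

Marginals:
P(X) = (1/3, 5/12, 1/4), H(X) = 0.4680 dits
P(Y) = (1/2, 1/2), H(Y) = 0.3010 dits

Joint entropy: H(X,Y) = 0.7592 dits

I(X;Y) = 0.4680 + 0.3010 - 0.7592 = 0.0098 dits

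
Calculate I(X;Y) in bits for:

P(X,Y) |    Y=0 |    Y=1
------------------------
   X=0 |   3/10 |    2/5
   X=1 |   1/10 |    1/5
0.0058 bits

Mutual information: I(X;Y) = H(X) + H(Y) - H(X,Y)

Marginals:
P(X) = (7/10, 3/10), H(X) = 0.8813 bits
P(Y) = (2/5, 3/5), H(Y) = 0.9710 bits

Joint entropy: H(X,Y) = 1.8464 bits

I(X;Y) = 0.8813 + 0.9710 - 1.8464 = 0.0058 bits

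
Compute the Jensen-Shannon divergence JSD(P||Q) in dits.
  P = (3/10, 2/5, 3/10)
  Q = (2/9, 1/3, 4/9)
0.0050 dits

Jensen-Shannon divergence is:
JSD(P||Q) = 0.5 × D_KL(P||M) + 0.5 × D_KL(Q||M)
where M = 0.5 × (P + Q) is the mixture distribution.

M = 0.5 × (3/10, 2/5, 3/10) + 0.5 × (2/9, 1/3, 4/9) = (0.261111, 11/30, 0.372222)

D_KL(P||M) = 0.0051 dits
D_KL(Q||M) = 0.0049 dits

JSD(P||Q) = 0.5 × 0.0051 + 0.5 × 0.0049 = 0.0050 dits

Unlike KL divergence, JSD is symmetric and bounded: 0 ≤ JSD ≤ log(2).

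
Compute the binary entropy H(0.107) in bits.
0.4908 bits

The binary entropy function is:
H(p) = -p log(p) - (1-p) log(1-p)

H(0.107) = -0.107 × log_2(0.107) - 0.893 × log_2(0.893)
H(0.107) = 0.4908 bits

Note: Binary entropy is maximized at p=0.5 (H=1 bit) and minimized at p=0 or p=1 (H=0).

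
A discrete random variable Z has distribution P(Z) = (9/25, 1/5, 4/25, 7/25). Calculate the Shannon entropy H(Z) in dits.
0.5817 dits

Shannon entropy is H(X) = -Σ p(x) log p(x).

For P = (9/25, 1/5, 4/25, 7/25):
H = -9/25 × log_10(9/25) -1/5 × log_10(1/5) -4/25 × log_10(4/25) -7/25 × log_10(7/25)
H = 0.5817 dits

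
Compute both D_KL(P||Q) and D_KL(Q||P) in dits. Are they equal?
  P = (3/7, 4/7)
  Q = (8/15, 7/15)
D_KL(P||Q) = 0.0096, D_KL(Q||P) = 0.0096

KL divergence is not symmetric: D_KL(P||Q) ≠ D_KL(Q||P) in general.

D_KL(P||Q) = 0.0096 dits
D_KL(Q||P) = 0.0096 dits

In this case they happen to be equal (to 4 decimal places).

This asymmetry is why KL divergence is not a true distance metric.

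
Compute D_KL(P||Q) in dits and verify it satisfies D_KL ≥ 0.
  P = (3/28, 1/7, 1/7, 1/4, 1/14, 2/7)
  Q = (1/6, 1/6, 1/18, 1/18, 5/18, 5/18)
0.1531 dits

KL divergence satisfies the Gibbs inequality: D_KL(P||Q) ≥ 0 for all distributions P, Q.

D_KL(P||Q) = Σ p(x) log(p(x)/q(x))
Term by term:
  x=0: 3/28 × log_10[(3/28)/(1/6)] = -0.0206
  x=1: 1/7 × log_10[(1/7)/(1/6)] = -0.0096
  x=2: 1/7 × log_10[(1/7)/(1/18)] = 0.0586
  x=3: 1/4 × log_10[(1/4)/(1/18)] = 0.1633
  x=4: 1/14 × log_10[(1/14)/(5/18)] = -0.0421
  x=5: 2/7 × log_10[(2/7)/(5/18)] = 0.0035
D_KL(P||Q) = 0.1531 dits

D_KL(P||Q) = 0.1531 ≥ 0 ✓

This non-negativity is a fundamental property: relative entropy cannot be negative because it measures how different Q is from P.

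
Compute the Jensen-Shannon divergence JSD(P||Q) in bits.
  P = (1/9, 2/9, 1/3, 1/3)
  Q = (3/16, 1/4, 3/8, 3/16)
0.0235 bits

Jensen-Shannon divergence is:
JSD(P||Q) = 0.5 × D_KL(P||M) + 0.5 × D_KL(Q||M)
where M = 0.5 × (P + Q) is the mixture distribution.

M = 0.5 × (1/9, 2/9, 1/3, 1/3) + 0.5 × (3/16, 1/4, 3/8, 3/16) = (0.149306, 0.236111, 0.354167, 0.260417)

D_KL(P||M) = 0.0228 bits
D_KL(Q||M) = 0.0243 bits

JSD(P||Q) = 0.5 × 0.0228 + 0.5 × 0.0243 = 0.0235 bits

Unlike KL divergence, JSD is symmetric and bounded: 0 ≤ JSD ≤ log(2).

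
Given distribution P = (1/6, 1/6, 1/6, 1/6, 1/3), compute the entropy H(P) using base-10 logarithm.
0.6778 dits

Shannon entropy is H(X) = -Σ p(x) log p(x).

For P = (1/6, 1/6, 1/6, 1/6, 1/3):
H = -1/6 × log_10(1/6) -1/6 × log_10(1/6) -1/6 × log_10(1/6) -1/6 × log_10(1/6) -1/3 × log_10(1/3)
H = 0.6778 dits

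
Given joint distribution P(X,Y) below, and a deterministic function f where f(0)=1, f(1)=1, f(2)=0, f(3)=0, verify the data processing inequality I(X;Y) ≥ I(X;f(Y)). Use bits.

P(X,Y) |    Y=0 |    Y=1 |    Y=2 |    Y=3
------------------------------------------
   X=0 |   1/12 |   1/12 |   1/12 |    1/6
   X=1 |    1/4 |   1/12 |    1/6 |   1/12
I(X;Y) = 0.0836, I(X;f(Y)) = 0.0207, inequality holds: 0.0836 ≥ 0.0207

Data Processing Inequality: For any Markov chain X → Y → Z, we have I(X;Y) ≥ I(X;Z).

Here Z = f(Y) is a deterministic function of Y, forming X → Y → Z.

Original I(X;Y) = 0.0836 bits

After applying f:
P(X,Z) where Z=f(Y):
- P(X,Z=0) = P(X,Y=2) + P(X,Y=3)
- P(X,Z=1) = P(X,Y=0) + P(X,Y=1)

I(X;Z) = I(X;f(Y)) = 0.0207 bits

Verification: 0.0836 ≥ 0.0207 ✓

Information cannot be created by processing; the function f can only lose information about X.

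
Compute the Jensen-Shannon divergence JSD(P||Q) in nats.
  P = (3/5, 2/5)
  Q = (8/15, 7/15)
0.0023 nats

Jensen-Shannon divergence is:
JSD(P||Q) = 0.5 × D_KL(P||M) + 0.5 × D_KL(Q||M)
where M = 0.5 × (P + Q) is the mixture distribution.

M = 0.5 × (3/5, 2/5) + 0.5 × (8/15, 7/15) = (17/30, 13/30)

D_KL(P||M) = 0.0023 nats
D_KL(Q||M) = 0.0023 nats

JSD(P||Q) = 0.5 × 0.0023 + 0.5 × 0.0023 = 0.0023 nats

Unlike KL divergence, JSD is symmetric and bounded: 0 ≤ JSD ≤ log(2).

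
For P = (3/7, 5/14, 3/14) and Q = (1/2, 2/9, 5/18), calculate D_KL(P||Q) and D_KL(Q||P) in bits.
D_KL(P||Q) = 0.0689, D_KL(Q||P) = 0.0631

KL divergence is not symmetric: D_KL(P||Q) ≠ D_KL(Q||P) in general.

D_KL(P||Q) = 0.0689 bits
D_KL(Q||P) = 0.0631 bits

No, they are not equal!

This asymmetry is why KL divergence is not a true distance metric.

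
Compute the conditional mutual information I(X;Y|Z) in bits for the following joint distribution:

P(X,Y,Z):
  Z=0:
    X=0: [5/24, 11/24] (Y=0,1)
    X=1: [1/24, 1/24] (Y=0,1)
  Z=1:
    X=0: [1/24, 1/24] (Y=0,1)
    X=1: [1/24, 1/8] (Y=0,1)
0.0191 bits

Conditional mutual information: I(X;Y|Z) = H(X|Z) + H(Y|Z) - H(X,Y|Z)

H(Z) = 0.8113
H(X,Z) = 1.4183 → H(X|Z) = 0.6070
H(Y,Z) = 1.7296 → H(Y|Z) = 0.9183
H(X,Y,Z) = 2.3175 → H(X,Y|Z) = 1.5063

I(X;Y|Z) = 0.6070 + 0.9183 - 1.5063 = 0.0191 bits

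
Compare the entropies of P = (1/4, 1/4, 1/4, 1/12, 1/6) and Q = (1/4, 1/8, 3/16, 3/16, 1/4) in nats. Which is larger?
Q

Computing entropies in nats:
H(P) = 1.5454
H(Q) = 1.5808

Distribution Q has higher entropy.

Intuition: The distribution closer to uniform (more spread out) has higher entropy.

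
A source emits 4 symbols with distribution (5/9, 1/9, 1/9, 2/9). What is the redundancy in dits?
0.1030 dits

Redundancy measures how far a source is from maximum entropy:
R = H_max - H(X)

Maximum entropy for 4 symbols: H_max = log_10(4) = 0.6021 dits
Actual entropy: H(X) = 0.4990 dits
Redundancy: R = 0.6021 - 0.4990 = 0.1030 dits

This redundancy represents potential for compression: the source could be compressed by 0.1030 dits per symbol.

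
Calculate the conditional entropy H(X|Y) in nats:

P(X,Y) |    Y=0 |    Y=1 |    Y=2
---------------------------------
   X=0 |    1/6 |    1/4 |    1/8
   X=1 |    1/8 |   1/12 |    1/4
0.6253 nats

Using the chain rule: H(X|Y) = H(X,Y) - H(Y)

First, compute H(X,Y) = 1.7187 nats

Marginal P(Y) = (7/24, 1/3, 3/8)
H(Y) = 1.0934 nats

H(X|Y) = H(X,Y) - H(Y) = 1.7187 - 1.0934 = 0.6253 nats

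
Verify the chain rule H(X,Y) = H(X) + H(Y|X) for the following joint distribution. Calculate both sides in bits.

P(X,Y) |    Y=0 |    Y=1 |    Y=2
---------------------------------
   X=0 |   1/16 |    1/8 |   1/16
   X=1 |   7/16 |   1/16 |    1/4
H(X,Y) = 2.1468, H(X) = 0.8113, H(Y|X) = 1.3355 (all in bits)

Chain rule: H(X,Y) = H(X) + H(Y|X)

Left side — joint entropy directly:
H(X,Y) = -Σ p(x,y) log p(x,y) = 2.1468 bits

Right side — compute H(Y|X) from the conditional distributions:
P(X) = (1/4, 3/4), so H(X) = 0.8113 bits
H(Y|X) = Σ_x P(X=x) · H(Y|X=x):
  P(Y|X=0) = (1/4, 1/2, 1/4), H(Y|X=0) = 1.5000, weight P(X=0) = 1/4
  P(Y|X=1) = (7/12, 1/12, 1/3), H(Y|X=1) = 1.2807, weight P(X=1) = 3/4
H(Y|X) = 1.3355 bits

H(X) + H(Y|X) = 0.8113 + 1.3355 = 2.1468 bits

Both sides equal 2.1468 bits. ✓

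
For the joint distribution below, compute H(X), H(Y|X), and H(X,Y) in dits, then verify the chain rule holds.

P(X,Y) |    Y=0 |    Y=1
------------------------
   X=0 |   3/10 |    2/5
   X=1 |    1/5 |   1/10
H(X,Y) = 0.5558, H(X) = 0.2653, H(Y|X) = 0.2905 (all in dits)

Chain rule: H(X,Y) = H(X) + H(Y|X)

Left side — joint entropy directly:
H(X,Y) = -Σ p(x,y) log p(x,y) = 0.5558 dits

Right side — compute H(Y|X) from the conditional distributions:
P(X) = (7/10, 3/10), so H(X) = 0.2653 dits
H(Y|X) = Σ_x P(X=x) · H(Y|X=x):
  P(Y|X=0) = (3/7, 4/7), H(Y|X=0) = 0.2966, weight P(X=0) = 7/10
  P(Y|X=1) = (2/3, 1/3), H(Y|X=1) = 0.2764, weight P(X=1) = 3/10
H(Y|X) = 0.2905 dits

H(X) + H(Y|X) = 0.2653 + 0.2905 = 0.5558 dits

Both sides equal 0.5558 dits. ✓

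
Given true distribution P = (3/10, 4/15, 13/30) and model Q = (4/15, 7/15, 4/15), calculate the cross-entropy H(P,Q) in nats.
1.1725 nats

Cross-entropy: H(P,Q) = -Σ p(x) log q(x)

Alternatively: H(P,Q) = H(P) + D_KL(P||Q)
H(P) = 1.0760 nats
D_KL(P||Q) = 0.0965 nats

H(P,Q) = 1.0760 + 0.0965 = 1.1725 nats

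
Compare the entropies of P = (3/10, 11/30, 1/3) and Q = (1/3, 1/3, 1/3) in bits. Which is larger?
Q

Computing entropies in bits:
H(P) = 1.5801
H(Q) = 1.5850

Distribution Q has higher entropy.

Intuition: The distribution closer to uniform (more spread out) has higher entropy.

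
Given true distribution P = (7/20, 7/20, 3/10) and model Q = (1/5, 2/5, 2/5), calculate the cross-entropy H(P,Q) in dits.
0.5033 dits

Cross-entropy: H(P,Q) = -Σ p(x) log q(x)

Alternatively: H(P,Q) = H(P) + D_KL(P||Q)
H(P) = 0.4760 dits
D_KL(P||Q) = 0.0273 dits

H(P,Q) = 0.4760 + 0.0273 = 0.5033 dits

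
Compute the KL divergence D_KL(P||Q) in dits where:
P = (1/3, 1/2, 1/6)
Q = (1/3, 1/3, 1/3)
0.0379 dits

KL divergence: D_KL(P||Q) = Σ p(x) log(p(x)/q(x))

Computing term by term:
  x=0: 1/3 × log_10[(1/3)/(1/3)] = 1/3 × 0.0000 = 0.0000
  x=1: 1/2 × log_10[(1/2)/(1/3)] = 1/2 × 0.1761 = 0.0880
  x=2: 1/6 × log_10[(1/6)/(1/3)] = 1/6 × -0.3010 = -0.0502

D_KL(P||Q) = 0.0379 dits

Note: KL divergence is always non-negative and equals 0 iff P = Q.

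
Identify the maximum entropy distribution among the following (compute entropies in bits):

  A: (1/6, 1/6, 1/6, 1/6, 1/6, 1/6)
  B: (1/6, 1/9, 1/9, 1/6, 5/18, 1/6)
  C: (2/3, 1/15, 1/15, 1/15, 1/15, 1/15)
A

For a discrete distribution over n outcomes, entropy is maximized by the uniform distribution.

Computing entropies:
H(A) = 2.5850 bits
H(B) = 2.5102 bits
H(C) = 1.6923 bits

The uniform distribution (where all probabilities equal 1/6) achieves the maximum entropy of log_2(6) = 2.5850 bits.

Distribution A has the highest entropy.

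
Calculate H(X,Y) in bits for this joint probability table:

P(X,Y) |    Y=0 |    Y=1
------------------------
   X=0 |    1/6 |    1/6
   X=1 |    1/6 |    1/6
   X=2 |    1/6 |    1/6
2.5850 bits

Joint entropy is H(X,Y) = -Σ_{x,y} p(x,y) log p(x,y).

Summing over all non-zero entries:
H(X,Y) = -[1/6·log_2(1/6) + 1/6·log_2(1/6) + 1/6·log_2(1/6) + 1/6·log_2(1/6) + 1/6·log_2(1/6) + 1/6·log_2(1/6)]
H(X,Y) = 2.5850 bits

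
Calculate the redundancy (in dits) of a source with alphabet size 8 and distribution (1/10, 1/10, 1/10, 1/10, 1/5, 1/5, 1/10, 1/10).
0.0235 dits

Redundancy measures how far a source is from maximum entropy:
R = H_max - H(X)

Maximum entropy for 8 symbols: H_max = log_10(8) = 0.9031 dits
Actual entropy: H(X) = 0.8796 dits
Redundancy: R = 0.9031 - 0.8796 = 0.0235 dits

This redundancy represents potential for compression: the source could be compressed by 0.0235 dits per symbol.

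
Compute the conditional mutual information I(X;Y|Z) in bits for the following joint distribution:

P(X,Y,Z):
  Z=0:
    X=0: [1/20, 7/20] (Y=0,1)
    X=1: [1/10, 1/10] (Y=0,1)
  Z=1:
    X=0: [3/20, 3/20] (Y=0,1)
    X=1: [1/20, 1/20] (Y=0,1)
0.0693 bits

Conditional mutual information: I(X;Y|Z) = H(X|Z) + H(Y|Z) - H(X,Y|Z)

H(Z) = 0.9710
H(X,Z) = 1.8464 → H(X|Z) = 0.8755
H(Y,Z) = 1.8577 → H(Y|Z) = 0.8868
H(X,Y,Z) = 2.6639 → H(X,Y|Z) = 1.6929

I(X;Y|Z) = 0.8755 + 0.8868 - 1.6929 = 0.0693 bits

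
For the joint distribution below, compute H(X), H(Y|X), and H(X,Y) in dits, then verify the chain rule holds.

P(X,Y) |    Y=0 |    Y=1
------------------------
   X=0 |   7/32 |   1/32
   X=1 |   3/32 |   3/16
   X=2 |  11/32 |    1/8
H(X,Y) = 0.6964, H(X) = 0.4597, H(Y|X) = 0.2367 (all in dits)

Chain rule: H(X,Y) = H(X) + H(Y|X)

Left side — joint entropy directly:
H(X,Y) = -Σ p(x,y) log p(x,y) = 0.6964 dits

Right side — compute H(Y|X) from the conditional distributions:
P(X) = (1/4, 9/32, 15/32), so H(X) = 0.4597 dits
H(Y|X) = Σ_x P(X=x) · H(Y|X=x):
  P(Y|X=0) = (7/8, 1/8), H(Y|X=0) = 0.1636, weight P(X=0) = 1/4
  P(Y|X=1) = (1/3, 2/3), H(Y|X=1) = 0.2764, weight P(X=1) = 9/32
  P(Y|X=2) = (11/15, 4/15), H(Y|X=2) = 0.2519, weight P(X=2) = 15/32
H(Y|X) = 0.2367 dits

H(X) + H(Y|X) = 0.4597 + 0.2367 = 0.6964 dits

Both sides equal 0.6964 dits. ✓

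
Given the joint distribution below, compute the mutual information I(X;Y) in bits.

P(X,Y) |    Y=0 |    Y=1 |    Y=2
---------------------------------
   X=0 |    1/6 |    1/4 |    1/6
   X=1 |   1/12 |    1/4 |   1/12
0.0207 bits

Mutual information: I(X;Y) = H(X) + H(Y) - H(X,Y)

Marginals:
P(X) = (7/12, 5/12), H(X) = 0.9799 bits
P(Y) = (1/4, 1/2, 1/4), H(Y) = 1.5000 bits

Joint entropy: H(X,Y) = 2.4591 bits

I(X;Y) = 0.9799 + 1.5000 - 2.4591 = 0.0207 bits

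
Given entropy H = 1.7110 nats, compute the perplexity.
5.5345

Perplexity is e^H (or exp(H) for natural log).

H = 1.7110 nats
Perplexity = e^1.7110 = 5.5345

Interpretation: The model's uncertainty is equivalent to choosing uniformly among 5.5 options.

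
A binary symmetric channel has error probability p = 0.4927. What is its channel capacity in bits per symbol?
0.0002 bits

For a binary symmetric channel (BSC) with error probability p:
Capacity C = 1 - H(p) bits per symbol

where H(p) = -p log₂(p) - (1-p) log₂(1-p) is the binary entropy function.

H(0.4927) = 0.9998 bits
C = 1 - 0.9998 = 0.0002 bits per symbol

This means we can reliably transmit up to 0.0002 bits of information per channel use.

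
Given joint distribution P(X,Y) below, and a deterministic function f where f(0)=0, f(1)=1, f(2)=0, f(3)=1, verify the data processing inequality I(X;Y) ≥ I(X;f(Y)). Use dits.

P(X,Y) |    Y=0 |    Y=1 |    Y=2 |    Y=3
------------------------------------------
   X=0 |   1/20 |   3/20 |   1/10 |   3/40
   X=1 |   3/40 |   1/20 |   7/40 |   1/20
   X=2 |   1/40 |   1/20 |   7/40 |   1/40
I(X;Y) = 0.0297, I(X;f(Y)) = 0.0218, inequality holds: 0.0297 ≥ 0.0218

Data Processing Inequality: For any Markov chain X → Y → Z, we have I(X;Y) ≥ I(X;Z).

Here Z = f(Y) is a deterministic function of Y, forming X → Y → Z.

Original I(X;Y) = 0.0297 dits

After applying f:
P(X,Z) where Z=f(Y):
- P(X,Z=0) = P(X,Y=0) + P(X,Y=2)
- P(X,Z=1) = P(X,Y=1) + P(X,Y=3)

I(X;Z) = I(X;f(Y)) = 0.0218 dits

Verification: 0.0297 ≥ 0.0218 ✓

Information cannot be created by processing; the function f can only lose information about X.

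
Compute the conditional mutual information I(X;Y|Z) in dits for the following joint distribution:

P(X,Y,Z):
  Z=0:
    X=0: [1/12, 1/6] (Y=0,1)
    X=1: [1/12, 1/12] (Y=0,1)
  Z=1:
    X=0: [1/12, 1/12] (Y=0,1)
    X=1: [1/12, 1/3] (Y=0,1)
0.0133 dits

Conditional mutual information: I(X;Y|Z) = H(X|Z) + H(Y|Z) - H(X,Y|Z)

H(Z) = 0.2950
H(X,Z) = 0.5683 → H(X|Z) = 0.2734
H(Y,Z) = 0.5683 → H(Y|Z) = 0.2734
H(X,Y,Z) = 0.8283 → H(X,Y|Z) = 0.5334

I(X;Y|Z) = 0.2734 + 0.2734 - 0.5334 = 0.0133 dits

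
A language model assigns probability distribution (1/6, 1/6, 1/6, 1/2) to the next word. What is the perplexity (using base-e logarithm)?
3.4641

Perplexity is e^H (or exp(H) for natural log).

First, H = -Σ p log p = 1.2425 nats
Perplexity = e^1.2425 = 3.4641

Interpretation: The model's uncertainty is equivalent to choosing uniformly among 3.5 options.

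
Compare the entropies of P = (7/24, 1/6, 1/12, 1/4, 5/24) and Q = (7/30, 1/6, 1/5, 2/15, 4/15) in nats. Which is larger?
Q

Computing entropies in nats:
H(P) = 1.5384
H(Q) = 1.5812

Distribution Q has higher entropy.

Intuition: The distribution closer to uniform (more spread out) has higher entropy.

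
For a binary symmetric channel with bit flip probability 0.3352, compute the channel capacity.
0.0798 bits

For a binary symmetric channel (BSC) with error probability p:
Capacity C = 1 - H(p) bits per symbol

where H(p) = -p log₂(p) - (1-p) log₂(1-p) is the binary entropy function.

H(0.3352) = 0.9202 bits
C = 1 - 0.9202 = 0.0798 bits per symbol

This means we can reliably transmit up to 0.0798 bits of information per channel use.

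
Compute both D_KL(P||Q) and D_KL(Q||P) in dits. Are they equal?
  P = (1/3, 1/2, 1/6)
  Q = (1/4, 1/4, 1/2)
D_KL(P||Q) = 0.1126, D_KL(Q||P) = 0.1321

KL divergence is not symmetric: D_KL(P||Q) ≠ D_KL(Q||P) in general.

D_KL(P||Q) = 0.1126 dits
D_KL(Q||P) = 0.1321 dits

No, they are not equal!

This asymmetry is why KL divergence is not a true distance metric.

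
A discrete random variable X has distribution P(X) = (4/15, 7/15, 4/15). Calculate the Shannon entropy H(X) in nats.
1.0606 nats

Shannon entropy is H(X) = -Σ p(x) log p(x).

For P = (4/15, 7/15, 4/15):
H = -4/15 × log_e(4/15) -7/15 × log_e(7/15) -4/15 × log_e(4/15)
H = 1.0606 nats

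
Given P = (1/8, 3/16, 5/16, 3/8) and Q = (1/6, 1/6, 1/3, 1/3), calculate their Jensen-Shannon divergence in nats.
0.0026 nats

Jensen-Shannon divergence is:
JSD(P||Q) = 0.5 × D_KL(P||M) + 0.5 × D_KL(Q||M)
where M = 0.5 × (P + Q) is the mixture distribution.

M = 0.5 × (1/8, 3/16, 5/16, 3/8) + 0.5 × (1/6, 1/6, 1/3, 1/3) = (0.145833, 0.177083, 0.322917, 0.354167)

D_KL(P||M) = 0.0026 nats
D_KL(Q||M) = 0.0025 nats

JSD(P||Q) = 0.5 × 0.0026 + 0.5 × 0.0025 = 0.0026 nats

Unlike KL divergence, JSD is symmetric and bounded: 0 ≤ JSD ≤ log(2).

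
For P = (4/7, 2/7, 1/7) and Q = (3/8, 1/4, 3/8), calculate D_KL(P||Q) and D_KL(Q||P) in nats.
D_KL(P||Q) = 0.1410, D_KL(Q||P) = 0.1706

KL divergence is not symmetric: D_KL(P||Q) ≠ D_KL(Q||P) in general.

D_KL(P||Q) = 0.1410 nats
D_KL(Q||P) = 0.1706 nats

No, they are not equal!

This asymmetry is why KL divergence is not a true distance metric.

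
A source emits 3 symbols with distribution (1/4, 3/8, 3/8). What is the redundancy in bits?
0.0237 bits

Redundancy measures how far a source is from maximum entropy:
R = H_max - H(X)

Maximum entropy for 3 symbols: H_max = log_2(3) = 1.5850 bits
Actual entropy: H(X) = 1.5613 bits
Redundancy: R = 1.5850 - 1.5613 = 0.0237 bits

This redundancy represents potential for compression: the source could be compressed by 0.0237 bits per symbol.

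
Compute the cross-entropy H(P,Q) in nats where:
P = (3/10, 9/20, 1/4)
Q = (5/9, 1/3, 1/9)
1.2200 nats

Cross-entropy: H(P,Q) = -Σ p(x) log q(x)

Alternatively: H(P,Q) = H(P) + D_KL(P||Q)
H(P) = 1.0671 nats
D_KL(P||Q) = 0.1529 nats

H(P,Q) = 1.0671 + 0.1529 = 1.2200 nats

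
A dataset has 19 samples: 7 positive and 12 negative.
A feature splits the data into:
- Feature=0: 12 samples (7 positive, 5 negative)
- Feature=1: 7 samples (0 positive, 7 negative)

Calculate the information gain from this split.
0.3306 bits

Information Gain = H(Y) - H(Y|Feature)

Before split:
P(positive) = 7/19 = 0.3684
H(Y) = 0.9495 bits

After split:
Feature=0: H = 0.9799 bits (weight = 12/19)
Feature=1: H = 0.0000 bits (weight = 7/19)
H(Y|Feature) = (12/19)×0.9799 + (7/19)×0.0000 = 0.6189 bits

Information Gain = 0.9495 - 0.6189 = 0.3306 bits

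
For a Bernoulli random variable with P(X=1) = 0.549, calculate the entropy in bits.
0.9931 bits

The binary entropy function is:
H(p) = -p log(p) - (1-p) log(1-p)

H(0.549) = -0.549 × log_2(0.549) - 0.451 × log_2(0.451)
H(0.549) = 0.9931 bits

Note: Binary entropy is maximized at p=0.5 (H=1 bit) and minimized at p=0 or p=1 (H=0).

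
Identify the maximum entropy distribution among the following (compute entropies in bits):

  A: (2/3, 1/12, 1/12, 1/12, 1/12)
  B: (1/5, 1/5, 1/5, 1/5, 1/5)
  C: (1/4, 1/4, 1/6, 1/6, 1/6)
B

For a discrete distribution over n outcomes, entropy is maximized by the uniform distribution.

Computing entropies:
H(A) = 1.5850 bits
H(B) = 2.3219 bits
H(C) = 2.2925 bits

The uniform distribution (where all probabilities equal 1/5) achieves the maximum entropy of log_2(5) = 2.3219 bits.

Distribution B has the highest entropy.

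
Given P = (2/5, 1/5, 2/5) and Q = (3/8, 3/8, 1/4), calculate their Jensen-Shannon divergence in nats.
0.0225 nats

Jensen-Shannon divergence is:
JSD(P||Q) = 0.5 × D_KL(P||M) + 0.5 × D_KL(Q||M)
where M = 0.5 × (P + Q) is the mixture distribution.

M = 0.5 × (2/5, 1/5, 2/5) + 0.5 × (3/8, 3/8, 1/4) = (0.3875, 0.2875, 13/40)

D_KL(P||M) = 0.0232 nats
D_KL(Q||M) = 0.0218 nats

JSD(P||Q) = 0.5 × 0.0232 + 0.5 × 0.0218 = 0.0225 nats

Unlike KL divergence, JSD is symmetric and bounded: 0 ≤ JSD ≤ log(2).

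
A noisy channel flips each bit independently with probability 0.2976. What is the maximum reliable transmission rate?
0.1217 bits

For a binary symmetric channel (BSC) with error probability p:
Capacity C = 1 - H(p) bits per symbol

where H(p) = -p log₂(p) - (1-p) log₂(1-p) is the binary entropy function.

H(0.2976) = 0.8783 bits
C = 1 - 0.8783 = 0.1217 bits per symbol

This means we can reliably transmit up to 0.1217 bits of information per channel use.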